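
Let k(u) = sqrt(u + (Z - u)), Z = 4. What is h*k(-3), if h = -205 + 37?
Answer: -336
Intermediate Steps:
h = -168
k(u) = 2 (k(u) = sqrt(u + (4 - u)) = sqrt(4) = 2)
h*k(-3) = -168*2 = -336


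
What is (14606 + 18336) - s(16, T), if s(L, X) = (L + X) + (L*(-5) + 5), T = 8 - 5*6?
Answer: 33023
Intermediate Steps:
T = -22 (T = 8 - 1*30 = 8 - 30 = -22)
s(L, X) = 5 + X - 4*L (s(L, X) = (L + X) + (-5*L + 5) = (L + X) + (5 - 5*L) = 5 + X - 4*L)
(14606 + 18336) - s(16, T) = (14606 + 18336) - (5 - 22 - 4*16) = 32942 - (5 - 22 - 64) = 32942 - 1*(-81) = 32942 + 81 = 33023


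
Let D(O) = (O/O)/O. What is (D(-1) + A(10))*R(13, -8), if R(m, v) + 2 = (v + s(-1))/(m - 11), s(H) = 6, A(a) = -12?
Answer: 39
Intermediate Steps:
D(O) = 1/O
R(m, v) = -2 + (6 + v)/(-11 + m) (R(m, v) = -2 + (v + 6)/(m - 11) = -2 + (6 + v)/(-11 + m))
(D(-1) + A(10))*R(13, -8) = (1/(-1) - 12)*((28 - 8 - 2*13)/(-11 + 13)) = (-1 - 12)*((28 - 8 - 26)/2) = -13*(-6)/2 = -13*(-3) = 39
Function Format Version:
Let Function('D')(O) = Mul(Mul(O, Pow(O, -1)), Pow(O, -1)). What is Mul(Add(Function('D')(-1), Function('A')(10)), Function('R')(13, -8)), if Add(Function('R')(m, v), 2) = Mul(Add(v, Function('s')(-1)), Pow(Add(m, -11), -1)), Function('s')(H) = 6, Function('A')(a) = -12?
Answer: 39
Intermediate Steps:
Function('D')(O) = Pow(O, -1) (Function('D')(O) = Mul(1, Pow(O, -1)) = Pow(O, -1))
Function('R')(m, v) = Add(-2, Mul(Pow(Add(-11, m), -1), Add(6, v))) (Function('R')(m, v) = Add(-2, Mul(Add(v, 6), Pow(Add(m, -11), -1))) = Add(-2, Mul(Add(6, v), Pow(Add(-11, m), -1))) = Add(-2, Mul(Pow(Add(-11, m), -1), Add(6, v))))
Mul(Add(Function('D')(-1), Function('A')(10)), Function('R')(13, -8)) = Mul(Add(Pow(-1, -1), -12), Mul(Pow(Add(-11, 13), -1), Add(28, -8, Mul(-2, 13)))) = Mul(Add(-1, -12), Mul(Pow(2, -1), Add(28, -8, -26))) = Mul(-13, Mul(Rational(1, 2), -6)) = Mul(-13, -3) = 39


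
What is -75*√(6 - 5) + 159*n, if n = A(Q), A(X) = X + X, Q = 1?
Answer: 243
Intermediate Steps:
A(X) = 2*X
n = 2 (n = 2*1 = 2)
-75*√(6 - 5) + 159*n = -75*√(6 - 5) + 159*2 = -75*√1 + 318 = -75*1 + 318 = -75 + 318 = 243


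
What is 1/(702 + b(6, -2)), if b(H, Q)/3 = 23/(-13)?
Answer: 13/9057 ≈ 0.0014354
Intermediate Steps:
b(H, Q) = -69/13 (b(H, Q) = 3*(23/(-13)) = 3*(23*(-1/13)) = 3*(-23/13) = -69/13)
1/(702 + b(6, -2)) = 1/(702 - 69/13) = 1/(9057/13) = 13/9057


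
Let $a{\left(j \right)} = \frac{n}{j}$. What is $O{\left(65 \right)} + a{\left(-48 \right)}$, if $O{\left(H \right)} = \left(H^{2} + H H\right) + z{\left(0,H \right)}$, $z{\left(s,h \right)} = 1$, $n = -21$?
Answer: $\frac{135223}{16} \approx 8451.4$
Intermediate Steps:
$a{\left(j \right)} = - \frac{21}{j}$
$O{\left(H \right)} = 1 + 2 H^{2}$ ($O{\left(H \right)} = \left(H^{2} + H H\right) + 1 = \left(H^{2} + H^{2}\right) + 1 = 2 H^{2} + 1 = 1 + 2 H^{2}$)
$O{\left(65 \right)} + a{\left(-48 \right)} = \left(1 + 2 \cdot 65^{2}\right) - \frac{21}{-48} = \left(1 + 2 \cdot 4225\right) - - \frac{7}{16} = \left(1 + 8450\right) + \frac{7}{16} = 8451 + \frac{7}{16} = \frac{135223}{16}$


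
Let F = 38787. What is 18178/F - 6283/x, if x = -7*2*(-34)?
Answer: -4796857/376788 ≈ -12.731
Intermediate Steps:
x = 476 (x = -14*(-34) = 476)
18178/F - 6283/x = 18178/38787 - 6283/476 = -4796857/376788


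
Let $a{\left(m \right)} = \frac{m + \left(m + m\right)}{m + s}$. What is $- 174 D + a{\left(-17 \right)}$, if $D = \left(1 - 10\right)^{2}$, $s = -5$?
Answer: $- \frac{310017}{22} \approx -14092.0$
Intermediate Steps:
$a{\left(m \right)} = \frac{3 m}{-5 + m}$ ($a{\left(m \right)} = \frac{m + \left(m + m\right)}{m - 5} = \frac{m + 2 m}{-5 + m} = \frac{3 m}{-5 + m}$)
$D = 81$ ($D = \left(-9\right)^{2} = 81$)
$- 174 D + a{\left(-17 \right)} = \left(-174\right) 81 + 3 \left(-17\right) \frac{1}{-5 - 17} = -14094 + 3 \left(-17\right) \frac{1}{-22} = -14094 + 3 \left(-17\right) \left(- \frac{1}{22}\right) = -14094 + \frac{51}{22} = - \frac{310017}{22}$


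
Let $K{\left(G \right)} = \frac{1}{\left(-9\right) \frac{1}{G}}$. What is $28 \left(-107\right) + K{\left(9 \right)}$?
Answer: $-2997$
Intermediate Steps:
$K{\left(G \right)} = - \frac{G}{9}$
$28 \left(-107\right) + K{\left(9 \right)} = 28 \left(-107\right) - 1 = -2996 - 1 = -2997$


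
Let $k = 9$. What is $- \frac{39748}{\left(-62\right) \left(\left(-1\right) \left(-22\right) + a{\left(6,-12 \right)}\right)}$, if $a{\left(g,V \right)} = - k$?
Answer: $\frac{19874}{403} \approx 49.315$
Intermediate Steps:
$a{\left(g,V \right)} = -9$ ($a{\left(g,V \right)} = \left(-1\right) 9 = -9$)
$- \frac{39748}{\left(-62\right) \left(\left(-1\right) \left(-22\right) + a{\left(6,-12 \right)}\right)} = - \frac{39748}{\left(-62\right) \left(\left(-1\right) \left(-22\right) - 9\right)} = - \frac{39748}{\left(-62\right) \left(22 - 9\right)} = - \frac{39748}{\left(-62\right) 13} = - \frac{39748}{-806} = \left(-39748\right) \left(- \frac{1}{806}\right) = \frac{19874}{403}$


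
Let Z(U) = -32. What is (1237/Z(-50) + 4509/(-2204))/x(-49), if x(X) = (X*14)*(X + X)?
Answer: -717659/1185364096 ≈ -0.00060543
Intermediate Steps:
x(X) = 28*X² (x(X) = (14*X)*(2*X) = 28*X²)
(1237/Z(-50) + 4509/(-2204))/x(-49) = (1237/(-32) + 4509/(-2204))/((28*(-49)²)) = (1237*(-1/32) + 4509*(-1/2204))/((28*2401)) = (-1237/32 - 4509/2204)/67228 = -717659/17632*1/67228 = -717659/1185364096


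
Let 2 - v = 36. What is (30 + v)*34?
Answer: -136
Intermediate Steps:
v = -34 (v = 2 - 1*36 = 2 - 36 = -34)
(30 + v)*34 = (30 - 34)*34 = -4*34 = -136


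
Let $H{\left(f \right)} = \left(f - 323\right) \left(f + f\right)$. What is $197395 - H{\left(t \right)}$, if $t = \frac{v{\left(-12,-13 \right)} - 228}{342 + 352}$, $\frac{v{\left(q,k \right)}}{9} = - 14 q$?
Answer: $\frac{23911222231}{120409} \approx 1.9858 \cdot 10^{5}$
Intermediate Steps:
$v{\left(q,k \right)} = - 126 q$ ($v{\left(q,k \right)} = 9 \left(- 14 q\right) = - 126 q$)
$t = \frac{642}{347}$ ($t = \frac{\left(-126\right) \left(-12\right) - 228}{342 + 352} = \frac{1512 - 228}{694} = 1284 \cdot \frac{1}{694} = \frac{642}{347} \approx 1.8501$)
$H{\left(f \right)} = 2 f \left(-323 + f\right)$ ($H{\left(f \right)} = \left(-323 + f\right) 2 f = 2 f \left(-323 + f\right)$)
$197395 - H{\left(t \right)} = 197395 - 2 \cdot \frac{642}{347} \left(-323 + \frac{642}{347}\right) = 197395 - 2 \cdot \frac{642}{347} \left(- \frac{111439}{347}\right) = 197395 - - \frac{143087676}{120409} = 197395 + \frac{143087676}{120409} = \frac{23911222231}{120409}$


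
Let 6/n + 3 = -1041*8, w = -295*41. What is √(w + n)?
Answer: I*√93273367809/2777 ≈ 109.98*I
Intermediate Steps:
w = -12095
n = -2/2777 (n = 6/(-3 - 1041*8) = 6/(-3 - 8328) = 6/(-8331) = 6*(-1/8331) = -2/2777 ≈ -0.00072020)
√(w + n) = √(-12095 - 2/2777) = √(-33587817/2777) = I*√93273367809/2777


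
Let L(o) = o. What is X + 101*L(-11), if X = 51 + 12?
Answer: -1048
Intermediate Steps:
X = 63
X + 101*L(-11) = 63 + 101*(-11) = 63 - 1111 = -1048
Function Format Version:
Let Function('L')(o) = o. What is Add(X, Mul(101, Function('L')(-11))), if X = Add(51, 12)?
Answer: -1048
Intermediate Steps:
X = 63
Add(X, Mul(101, Function('L')(-11))) = Add(63, Mul(101, -11)) = Add(63, -1111) = -1048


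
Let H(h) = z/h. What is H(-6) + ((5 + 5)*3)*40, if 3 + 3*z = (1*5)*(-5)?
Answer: 10814/9 ≈ 1201.6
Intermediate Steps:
z = -28/3 (z = -1 + ((1*5)*(-5))/3 = -1 + (5*(-5))/3 = -1 + (1/3)*(-25) = -1 - 25/3 = -28/3 ≈ -9.3333)
H(h) = -28/(3*h)
H(-6) + ((5 + 5)*3)*40 = -28/3/(-6) + ((5 + 5)*3)*40 = -28/3*(-1/6) + (10*3)*40 = 14/9 + 30*40 = 14/9 + 1200 = 10814/9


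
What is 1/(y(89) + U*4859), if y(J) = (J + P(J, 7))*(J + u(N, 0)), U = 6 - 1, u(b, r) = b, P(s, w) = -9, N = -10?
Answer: 1/30615 ≈ 3.2664e-5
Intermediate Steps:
U = 5
y(J) = (-10 + J)*(-9 + J) (y(J) = (J - 9)*(J - 10) = (-9 + J)*(-10 + J) = (-10 + J)*(-9 + J))
1/(y(89) + U*4859) = 1/((90 + 89² - 19*89) + 5*4859) = 1/((90 + 7921 - 1691) + 24295) = 1/(6320 + 24295) = 1/30615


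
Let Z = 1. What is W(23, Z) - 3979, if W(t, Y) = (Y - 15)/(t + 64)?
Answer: -346187/87 ≈ -3979.2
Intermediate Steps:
W(t, Y) = (-15 + Y)/(64 + t)
W(23, Z) - 3979 = (-15 + 1)/(64 + 23) - 3979 = -14/87 - 3979 = -346187/87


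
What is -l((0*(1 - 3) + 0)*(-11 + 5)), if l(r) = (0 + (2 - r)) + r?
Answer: -2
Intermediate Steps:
l(r) = 2 (l(r) = (2 - r) + r = 2)
-l((0*(1 - 3) + 0)*(-11 + 5)) = -1*2 = -2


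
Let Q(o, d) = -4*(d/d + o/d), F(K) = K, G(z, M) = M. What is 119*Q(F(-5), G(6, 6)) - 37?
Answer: -349/3 ≈ -116.33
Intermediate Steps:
Q(o, d) = -4 - 4*o/d (Q(o, d) = -4*(1 + o/d) = -4 - 4*o/d)
119*Q(F(-5), G(6, 6)) - 37 = 119*(-4 - 4*(-5)/6) - 37 = 119*(-4 - 4*(-5)*⅙) - 37 = 119*(-4 + 10/3) - 37 = 119*(-⅔) - 37 = -238/3 - 37 = -349/3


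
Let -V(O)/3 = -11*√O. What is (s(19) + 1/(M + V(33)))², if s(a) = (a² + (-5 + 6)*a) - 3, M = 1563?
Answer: 45748348347179837/321877947168 - 3327326299*√33/321877947168 ≈ 1.4213e+5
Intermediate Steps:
s(a) = -3 + a + a² (s(a) = (a² + 1*a) - 3 = (a² + a) - 3 = (a + a²) - 3 = -3 + a + a²)
V(O) = 33*√O (V(O) = -(-33)*√O = 33*√O)
(s(19) + 1/(M + V(33)))² = ((-3 + 19 + 19²) + 1/(1563 + 33*√33))² = ((-3 + 19 + 361) + 1/(1563 + 33*√33))² = (377 + 1/(1563 + 33*√33))²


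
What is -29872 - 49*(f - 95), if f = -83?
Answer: -21150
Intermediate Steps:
-29872 - 49*(f - 95) = -29872 - 49*(-83 - 95) = -29872 - 49*(-178) = -29872 + 8722 = -21150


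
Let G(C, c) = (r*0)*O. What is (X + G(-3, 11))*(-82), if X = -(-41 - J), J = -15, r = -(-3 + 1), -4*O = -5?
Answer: -2132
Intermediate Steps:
O = 5/4 (O = -1/4*(-5) = 5/4 ≈ 1.2500)
r = 2 (r = -1*(-2) = 2)
G(C, c) = 0 (G(C, c) = (2*0)*(5/4) = 0*(5/4) = 0)
X = 26 (X = -(-41 - 1*(-15)) = -(-41 + 15) = -1*(-26) = 26)
(X + G(-3, 11))*(-82) = (26 + 0)*(-82) = 26*(-82) = -2132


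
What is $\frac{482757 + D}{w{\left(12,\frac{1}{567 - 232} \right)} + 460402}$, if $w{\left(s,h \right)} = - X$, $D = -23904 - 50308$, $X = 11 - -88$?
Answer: $\frac{408545}{460303} \approx 0.88756$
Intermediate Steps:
$X = 99$ ($X = 11 + 88 = 99$)
$D = -74212$
$w{\left(s,h \right)} = -99$ ($w{\left(s,h \right)} = \left(-1\right) 99 = -99$)
$\frac{482757 + D}{w{\left(12,\frac{1}{567 - 232} \right)} + 460402} = \frac{482757 - 74212}{-99 + 460402} = \frac{408545}{460303}$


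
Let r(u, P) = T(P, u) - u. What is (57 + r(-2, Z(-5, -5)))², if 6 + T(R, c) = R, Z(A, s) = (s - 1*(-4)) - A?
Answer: 3249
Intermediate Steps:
Z(A, s) = 4 + s - A (Z(A, s) = (s + 4) - A = (4 + s) - A = 4 + s - A)
T(R, c) = -6 + R
r(u, P) = -6 + P - u (r(u, P) = (-6 + P) - u = -6 + P - u)
(57 + r(-2, Z(-5, -5)))² = (57 + (-6 + (4 - 5 - 1*(-5)) - 1*(-2)))² = (57 + (-6 + (4 - 5 + 5) + 2))² = (57 + (-6 + 4 + 2))² = (57 + 0)² = 57² = 3249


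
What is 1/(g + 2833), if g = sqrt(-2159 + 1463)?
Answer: 2833/8026585 - 2*I*sqrt(174)/8026585 ≈ 0.00035295 - 3.2868e-6*I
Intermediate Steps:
g = 2*I*sqrt(174) (g = sqrt(-696) = 2*I*sqrt(174) ≈ 26.382*I)
1/(g + 2833) = 1/(2*I*sqrt(174) + 2833) = 1/(2833 + 2*I*sqrt(174))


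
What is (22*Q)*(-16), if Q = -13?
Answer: 4576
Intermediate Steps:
(22*Q)*(-16) = (22*(-13))*(-16) = -286*(-16) = 4576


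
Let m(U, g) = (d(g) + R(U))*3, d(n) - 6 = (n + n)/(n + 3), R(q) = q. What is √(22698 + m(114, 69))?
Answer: √92255/2 ≈ 151.87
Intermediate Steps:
d(n) = 6 + 2*n/(3 + n) (d(n) = 6 + (n + n)/(n + 3) = 6 + (2*n)/(3 + n) = 6 + 2*n/(3 + n))
m(U, g) = 3*U + 6*(9 + 4*g)/(3 + g) (m(U, g) = (2*(9 + 4*g)/(3 + g) + U)*3 = (U + 2*(9 + 4*g)/(3 + g))*3 = 3*U + 6*(9 + 4*g)/(3 + g))
√(22698 + m(114, 69)) = √(22698 + 3*(18 + 8*69 + 114*(3 + 69))/(3 + 69)) = √(22698 + 3*(18 + 552 + 114*72)/72) = √(22698 + 3*(1/72)*(18 + 552 + 8208)) = √(22698 + 3*(1/72)*8778) = √(22698 + 1463/4) = √(92255/4) = √92255/2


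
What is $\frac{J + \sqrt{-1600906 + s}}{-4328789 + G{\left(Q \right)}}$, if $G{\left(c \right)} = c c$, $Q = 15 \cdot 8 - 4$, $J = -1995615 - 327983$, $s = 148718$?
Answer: $\frac{2323598}{4315333} - \frac{2 i \sqrt{363047}}{4315333} \approx 0.53845 - 0.00027925 i$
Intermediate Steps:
$J = -2323598$ ($J = -1995615 - 327983 = -2323598$)
$Q = 116$ ($Q = 120 - 4 = 116$)
$G{\left(c \right)} = c^{2}$
$\frac{J + \sqrt{-1600906 + s}}{-4328789 + G{\left(Q \right)}} = \frac{-2323598 + \sqrt{-1600906 + 148718}}{-4328789 + 116^{2}} = \frac{-2323598 + \sqrt{-1452188}}{-4328789 + 13456} = \frac{-2323598 + 2 i \sqrt{363047}}{-4315333} = \left(-2323598 + 2 i \sqrt{363047}\right) \left(- \frac{1}{4315333}\right) = \frac{2323598}{4315333} - \frac{2 i \sqrt{363047}}{4315333}$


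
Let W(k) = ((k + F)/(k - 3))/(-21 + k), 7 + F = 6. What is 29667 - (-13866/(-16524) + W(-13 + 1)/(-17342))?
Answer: 1498593383821/50515245 ≈ 29666.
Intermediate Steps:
F = -1 (F = -7 + 6 = -1)
W(k) = (-1 + k)/((-21 + k)*(-3 + k)) (W(k) = ((k - 1)/(k - 3))/(-21 + k) = ((-1 + k)/(-3 + k))/(-21 + k) = (-1 + k)/((-21 + k)*(-3 + k)))
29667 - (-13866/(-16524) + W(-13 + 1)/(-17342)) = 29667 - (-13866/(-16524) + ((-1 + (-13 + 1))/(63 + (-13 + 1)**2 - 24*(-13 + 1)))/(-17342)) = 29667 - (-13866*(-1/16524) + ((-1 - 12)/(63 + (-12)**2 - 24*(-12)))*(-1/17342)) = 29667 - (2311/2754 + (-13/(63 + 144 + 288))*(-1/17342)) = 29667 - (2311/2754 + (-13/495)*(-1/17342)) = 29667 - (2311/2754 + ((1/495)*(-13))*(-1/17342)) = 29667 - (2311/2754 - 13/495*(-1/17342)) = 29667 - (2311/2754 + 1/660330) = 29667 - 1*42389594/50515245 = 29667 - 42389594/50515245 = 1498593383821/50515245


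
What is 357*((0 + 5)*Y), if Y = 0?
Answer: 0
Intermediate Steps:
357*((0 + 5)*Y) = 357*((0 + 5)*0) = 357*(5*0) = 357*0 = 0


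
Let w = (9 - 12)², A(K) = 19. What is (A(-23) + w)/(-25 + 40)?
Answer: 28/15 ≈ 1.8667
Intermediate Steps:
w = 9 (w = (-3)² = 9)
(A(-23) + w)/(-25 + 40) = (19 + 9)/(-25 + 40) = 28/15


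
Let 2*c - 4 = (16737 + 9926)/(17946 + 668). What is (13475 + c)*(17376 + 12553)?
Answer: 15016828432251/37228 ≈ 4.0337e+8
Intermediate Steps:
c = 101119/37228 (c = 2 + ((16737 + 9926)/(17946 + 668))/2 = 2 + (26663/18614)/2 = 2 + (26663*(1/18614))/2 = 2 + (½)*(26663/18614) = 2 + 26663/37228 = 101119/37228 ≈ 2.7162)
(13475 + c)*(17376 + 12553) = (13475 + 101119/37228)*(17376 + 12553) = (501748419/37228)*29929 = 15016828432251/37228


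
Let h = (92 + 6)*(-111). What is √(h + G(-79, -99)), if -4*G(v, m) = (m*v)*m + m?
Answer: √730866/2 ≈ 427.45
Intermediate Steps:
h = -10878 (h = 98*(-111) = -10878)
G(v, m) = -m/4 - v*m²/4 (G(v, m) = -((m*v)*m + m)/4 = -(v*m² + m)/4 = -(m + v*m²)/4 = -m/4 - v*m²/4)
√(h + G(-79, -99)) = √(-10878 - ¼*(-99)*(1 - 99*(-79))) = √(-10878 - ¼*(-99)*(1 + 7821)) = √(-10878 - ¼*(-99)*7822) = √(-10878 + 387189/2) = √(365433/2) = √730866/2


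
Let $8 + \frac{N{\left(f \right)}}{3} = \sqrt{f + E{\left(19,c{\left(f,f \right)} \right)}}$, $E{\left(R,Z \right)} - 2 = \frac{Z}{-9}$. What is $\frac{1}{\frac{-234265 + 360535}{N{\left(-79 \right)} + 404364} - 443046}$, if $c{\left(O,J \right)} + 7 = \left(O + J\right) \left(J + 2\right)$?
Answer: $\frac{- \sqrt{357} + 67390 i}{3 \left(- 9952282965 i + 147682 \sqrt{357}\right)} \approx -2.2571 \cdot 10^{-6} + 4.4626 \cdot 10^{-16} i$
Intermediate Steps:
$c{\left(O,J \right)} = -7 + \left(2 + J\right) \left(J + O\right)$ ($c{\left(O,J \right)} = -7 + \left(O + J\right) \left(J + 2\right) = -7 + \left(J + O\right) \left(2 + J\right) = -7 + \left(2 + J\right) \left(J + O\right)$)
$E{\left(R,Z \right)} = 2 - \frac{Z}{9}$ ($E{\left(R,Z \right)} = 2 + \frac{Z}{-9} = 2 + Z \left(- \frac{1}{9}\right) = 2 - \frac{Z}{9}$)
$N{\left(f \right)} = -24 + 3 \sqrt{\frac{25}{9} - \frac{2 f^{2}}{9} + \frac{5 f}{9}}$ ($N{\left(f \right)} = -24 + 3 \sqrt{f - \left(-2 + \frac{-7 + f^{2} + 2 f + 2 f + f f}{9}\right)} = -24 + 3 \sqrt{f - \left(-2 + \frac{-7 + f^{2} + 2 f + 2 f + f^{2}}{9}\right)} = -24 + 3 \sqrt{f - \left(-2 + \frac{-7 + 2 f^{2} + 4 f}{9}\right)} = -24 + 3 \sqrt{f - \left(- \frac{25}{9} + \frac{2 f^{2}}{9} + \frac{4 f}{9}\right)} = -24 + 3 \sqrt{\frac{25}{9} - \frac{2 f^{2}}{9} + \frac{5 f}{9}}$)
$\frac{1}{\frac{-234265 + 360535}{N{\left(-79 \right)} + 404364} - 443046} = \frac{1}{\frac{-234265 + 360535}{\left(-24 + \sqrt{25 - 2 \left(-79\right)^{2} + 5 \left(-79\right)}\right) + 404364} - 443046} = \frac{1}{\frac{126270}{\left(-24 + \sqrt{25 - 12482 - 395}\right) + 404364} - 443046} = \frac{1}{\frac{126270}{\left(-24 + \sqrt{-12852}\right) + 404364} - 443046} = \frac{1}{\frac{126270}{\left(-24 + 6 i \sqrt{357}\right) + 404364} - 443046} = \frac{1}{\frac{126270}{404340 + 6 i \sqrt{357}} - 443046} = \frac{1}{-443046 + \frac{126270}{404340 + 6 i \sqrt{357}}}$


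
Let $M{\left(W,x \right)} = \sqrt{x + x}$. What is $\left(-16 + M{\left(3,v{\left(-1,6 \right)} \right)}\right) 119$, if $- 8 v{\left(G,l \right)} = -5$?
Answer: $-1904 + \frac{119 \sqrt{5}}{2} \approx -1771.0$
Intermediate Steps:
$v{\left(G,l \right)} = \frac{5}{8}$ ($v{\left(G,l \right)} = \left(- \frac{1}{8}\right) \left(-5\right) = \frac{5}{8}$)
$M{\left(W,x \right)} = \sqrt{2} \sqrt{x}$ ($M{\left(W,x \right)} = \sqrt{2 x} = \sqrt{2} \sqrt{x}$)
$\left(-16 + M{\left(3,v{\left(-1,6 \right)} \right)}\right) 119 = \left(-16 + \sqrt{2} \sqrt{\frac{5}{8}}\right) 119 = \left(-16 + \sqrt{2} \frac{\sqrt{10}}{4}\right) 119 = \left(-16 + \frac{\sqrt{5}}{2}\right) 119 = -1904 + \frac{119 \sqrt{5}}{2}$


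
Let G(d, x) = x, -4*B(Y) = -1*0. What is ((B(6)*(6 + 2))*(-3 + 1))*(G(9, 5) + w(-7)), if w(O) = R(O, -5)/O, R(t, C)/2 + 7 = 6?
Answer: 0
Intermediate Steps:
B(Y) = 0 (B(Y) = -(-1)*0/4 = -¼*0 = 0)
R(t, C) = -2 (R(t, C) = -14 + 2*6 = -14 + 12 = -2)
w(O) = -2/O
((B(6)*(6 + 2))*(-3 + 1))*(G(9, 5) + w(-7)) = ((0*(6 + 2))*(-3 + 1))*(5 - 2/(-7)) = ((0*8)*(-2))*(5 - 2*(-⅐)) = (0*(-2))*(5 + 2/7) = 0*(37/7) = 0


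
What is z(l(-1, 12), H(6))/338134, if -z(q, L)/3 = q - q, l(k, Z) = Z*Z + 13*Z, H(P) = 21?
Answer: 0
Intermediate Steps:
l(k, Z) = Z² + 13*Z
z(q, L) = 0 (z(q, L) = -3*(q - q) = -3*0 = 0)
z(l(-1, 12), H(6))/338134 = 0/338134 = 0*(1/338134) = 0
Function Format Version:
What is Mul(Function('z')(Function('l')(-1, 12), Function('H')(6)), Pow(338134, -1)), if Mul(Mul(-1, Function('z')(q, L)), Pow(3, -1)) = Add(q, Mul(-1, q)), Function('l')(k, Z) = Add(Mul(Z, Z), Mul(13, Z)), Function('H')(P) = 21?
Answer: 0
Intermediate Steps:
Function('l')(k, Z) = Add(Pow(Z, 2), Mul(13, Z))
Function('z')(q, L) = 0 (Function('z')(q, L) = Mul(-3, Add(q, Mul(-1, q))) = Mul(-3, 0) = 0)
Mul(Function('z')(Function('l')(-1, 12), Function('H')(6)), Pow(338134, -1)) = Mul(0, Pow(338134, -1)) = Mul(0, Rational(1, 338134)) = 0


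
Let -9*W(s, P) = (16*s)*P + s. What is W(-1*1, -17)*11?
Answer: -2981/9 ≈ -331.22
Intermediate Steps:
W(s, P) = -s/9 - 16*P*s/9 (W(s, P) = -((16*s)*P + s)/9 = -(16*P*s + s)/9 = -(s + 16*P*s)/9 = -s/9 - 16*P*s/9)
W(-1*1, -17)*11 = -(-1*1)*(1 + 16*(-17))/9*11 = -⅑*(-1)*(1 - 272)*11 = -⅑*(-1)*(-271)*11 = -271/9*11 = -2981/9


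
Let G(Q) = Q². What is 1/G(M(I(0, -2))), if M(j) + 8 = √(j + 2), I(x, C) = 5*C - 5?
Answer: (8 - I*√13)⁻² ≈ 0.0086018 + 0.0097299*I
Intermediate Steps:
I(x, C) = -5 + 5*C
M(j) = -8 + √(2 + j) (M(j) = -8 + √(j + 2) = -8 + √(2 + j))
1/G(M(I(0, -2))) = 1/((-8 + √(2 + (-5 + 5*(-2))))²) = 1/((-8 + √(2 + (-5 - 10)))²) = 1/((-8 + √(2 - 15))²) = 1/((-8 + √(-13))²) = 1/((-8 + I*√13)²) = (-8 + I*√13)⁻²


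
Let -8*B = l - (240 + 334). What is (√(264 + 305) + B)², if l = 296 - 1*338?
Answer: (77 + √569)² ≈ 10171.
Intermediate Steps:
l = -42 (l = 296 - 338 = -42)
B = 77 (B = -(-42 - (240 + 334))/8 = -(-42 - 1*574)/8 = -(-42 - 574)/8 = -⅛*(-616) = 77)
(√(264 + 305) + B)² = (√(264 + 305) + 77)² = (√569 + 77)² = (77 + √569)²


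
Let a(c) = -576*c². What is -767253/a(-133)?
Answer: 255751/3396288 ≈ 0.075303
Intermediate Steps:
-767253/a(-133) = -767253/((-576*(-133)²)) = -767253/((-576*17689)) = -767253/(-10188864) = -767253*(-1/10188864) = 255751/3396288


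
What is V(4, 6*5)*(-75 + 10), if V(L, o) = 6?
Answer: -390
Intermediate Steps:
V(4, 6*5)*(-75 + 10) = 6*(-75 + 10) = 6*(-65) = -390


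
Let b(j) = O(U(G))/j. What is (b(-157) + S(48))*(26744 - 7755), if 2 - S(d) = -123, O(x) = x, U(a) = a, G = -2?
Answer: 372697103/157 ≈ 2.3739e+6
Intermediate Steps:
S(d) = 125 (S(d) = 2 - 1*(-123) = 2 + 123 = 125)
b(j) = -2/j
(b(-157) + S(48))*(26744 - 7755) = (-2/(-157) + 125)*(26744 - 7755) = (-2*(-1/157) + 125)*18989 = (2/157 + 125)*18989 = (19627/157)*18989 = 372697103/157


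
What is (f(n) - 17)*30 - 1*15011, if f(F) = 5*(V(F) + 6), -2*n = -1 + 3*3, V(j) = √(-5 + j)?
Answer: -14621 + 450*I ≈ -14621.0 + 450.0*I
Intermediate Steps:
n = -4 (n = -(-1 + 3*3)/2 = -(-1 + 9)/2 = -½*8 = -4)
f(F) = 30 + 5*√(-5 + F) (f(F) = 5*(√(-5 + F) + 6) = 5*(6 + √(-5 + F)) = 30 + 5*√(-5 + F))
(f(n) - 17)*30 - 1*15011 = ((30 + 5*√(-5 - 4)) - 17)*30 - 1*15011 = ((30 + 5*√(-9)) - 17)*30 - 15011 = ((30 + 5*(3*I)) - 17)*30 - 15011 = ((30 + 15*I) - 17)*30 - 15011 = (13 + 15*I)*30 - 15011 = (390 + 450*I) - 15011 = -14621 + 450*I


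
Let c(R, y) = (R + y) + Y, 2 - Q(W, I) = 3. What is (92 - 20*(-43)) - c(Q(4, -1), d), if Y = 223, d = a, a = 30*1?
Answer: 700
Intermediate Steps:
a = 30
Q(W, I) = -1 (Q(W, I) = 2 - 1*3 = 2 - 3 = -1)
d = 30
c(R, y) = 223 + R + y (c(R, y) = (R + y) + 223 = 223 + R + y)
(92 - 20*(-43)) - c(Q(4, -1), d) = (92 - 20*(-43)) - (223 - 1 + 30) = (92 + 860) - 1*252 = 952 - 252 = 700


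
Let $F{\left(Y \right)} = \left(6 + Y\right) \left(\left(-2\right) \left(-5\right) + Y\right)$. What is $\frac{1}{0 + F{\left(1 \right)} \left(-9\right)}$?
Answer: $- \frac{1}{693} \approx -0.001443$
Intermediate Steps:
$F{\left(Y \right)} = \left(6 + Y\right) \left(10 + Y\right)$
$\frac{1}{0 + F{\left(1 \right)} \left(-9\right)} = \frac{1}{0 + \left(60 + 1^{2} + 16 \cdot 1\right) \left(-9\right)} = \frac{1}{0 + \left(60 + 1 + 16\right) \left(-9\right)} = \frac{1}{0 + 77 \left(-9\right)} = \frac{1}{0 - 693} = \frac{1}{-693} = - \frac{1}{693}$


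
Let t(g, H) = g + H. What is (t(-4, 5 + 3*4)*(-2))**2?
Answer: 676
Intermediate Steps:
t(g, H) = H + g
(t(-4, 5 + 3*4)*(-2))**2 = (((5 + 3*4) - 4)*(-2))**2 = (((5 + 12) - 4)*(-2))**2 = ((17 - 4)*(-2))**2 = (13*(-2))**2 = (-26)**2 = 676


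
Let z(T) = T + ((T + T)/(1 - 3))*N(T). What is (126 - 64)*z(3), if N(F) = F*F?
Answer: -1488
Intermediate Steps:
N(F) = F²
z(T) = T - T³ (z(T) = T + ((T + T)/(1 - 3))*T² = T + ((2*T)/(-2))*T² = T + ((2*T)*(-½))*T² = T + (-T)*T² = T - T³)
(126 - 64)*z(3) = (126 - 64)*(3 - 1*3³) = 62*(3 - 1*27) = 62*(3 - 27) = 62*(-24) = -1488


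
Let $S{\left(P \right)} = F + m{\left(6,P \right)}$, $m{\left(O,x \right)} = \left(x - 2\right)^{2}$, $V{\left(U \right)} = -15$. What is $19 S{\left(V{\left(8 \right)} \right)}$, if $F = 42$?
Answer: $6289$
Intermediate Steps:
$m{\left(O,x \right)} = \left(-2 + x\right)^{2}$
$S{\left(P \right)} = 42 + \left(-2 + P\right)^{2}$
$19 S{\left(V{\left(8 \right)} \right)} = 19 \left(42 + \left(-2 - 15\right)^{2}\right) = 19 \left(42 + \left(-17\right)^{2}\right) = 19 \left(42 + 289\right) = 19 \cdot 331 = 6289$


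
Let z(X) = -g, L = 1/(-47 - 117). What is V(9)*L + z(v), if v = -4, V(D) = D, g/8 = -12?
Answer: 15735/164 ≈ 95.945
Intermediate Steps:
g = -96 (g = 8*(-12) = -96)
L = -1/164 (L = 1/(-164) = -1/164 ≈ -0.0060976)
z(X) = 96 (z(X) = -1*(-96) = 96)
V(9)*L + z(v) = 9*(-1/164) + 96 = -9/164 + 96 = 15735/164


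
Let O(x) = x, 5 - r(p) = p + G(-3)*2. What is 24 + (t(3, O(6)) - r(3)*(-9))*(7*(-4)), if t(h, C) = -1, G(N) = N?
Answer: -1964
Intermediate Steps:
r(p) = 11 - p (r(p) = 5 - (p - 3*2) = 5 - (p - 6) = 5 - (-6 + p) = 5 + (6 - p) = 11 - p)
24 + (t(3, O(6)) - r(3)*(-9))*(7*(-4)) = 24 + (-1 - (11 - 1*3)*(-9))*(7*(-4)) = 24 + (-1 - (11 - 3)*(-9))*(-28) = 24 + (-1 - 8*(-9))*(-28) = 24 + (-1 - 1*(-72))*(-28) = 24 + (-1 + 72)*(-28) = 24 + 71*(-28) = 24 - 1988 = -1964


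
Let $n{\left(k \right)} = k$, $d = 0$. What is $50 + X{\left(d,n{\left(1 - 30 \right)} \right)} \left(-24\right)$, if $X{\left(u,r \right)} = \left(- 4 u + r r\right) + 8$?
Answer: $-20326$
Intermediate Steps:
$X{\left(u,r \right)} = 8 + r^{2} - 4 u$ ($X{\left(u,r \right)} = \left(- 4 u + r^{2}\right) + 8 = \left(r^{2} - 4 u\right) + 8 = 8 + r^{2} - 4 u$)
$50 + X{\left(d,n{\left(1 - 30 \right)} \right)} \left(-24\right) = 50 + \left(8 + \left(1 - 30\right)^{2} - 0\right) \left(-24\right) = 50 + \left(8 + \left(1 - 30\right)^{2} + 0\right) \left(-24\right) = 50 + \left(8 + \left(-29\right)^{2} + 0\right) \left(-24\right) = 50 + \left(8 + 841 + 0\right) \left(-24\right) = 50 + 849 \left(-24\right) = 50 - 20376 = -20326$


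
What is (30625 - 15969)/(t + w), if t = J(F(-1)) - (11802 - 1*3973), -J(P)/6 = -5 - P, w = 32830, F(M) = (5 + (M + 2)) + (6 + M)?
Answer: 14656/25097 ≈ 0.58397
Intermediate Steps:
F(M) = 13 + 2*M (F(M) = (5 + (2 + M)) + (6 + M) = (7 + M) + (6 + M) = 13 + 2*M)
J(P) = 30 + 6*P (J(P) = -6*(-5 - P) = 30 + 6*P)
t = -7733 (t = (30 + 6*(13 + 2*(-1))) - (11802 - 1*3973) = (30 + 6*(13 - 2)) - (11802 - 3973) = (30 + 6*11) - 1*7829 = (30 + 66) - 7829 = 96 - 7829 = -7733)
(30625 - 15969)/(t + w) = (30625 - 15969)/(-7733 + 32830) = 14656/25097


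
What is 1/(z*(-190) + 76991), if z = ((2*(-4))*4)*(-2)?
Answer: 1/64831 ≈ 1.5425e-5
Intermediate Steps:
z = 64 (z = -8*4*(-2) = -32*(-2) = 64)
1/(z*(-190) + 76991) = 1/(64*(-190) + 76991) = 1/(-12160 + 76991) = 1/64831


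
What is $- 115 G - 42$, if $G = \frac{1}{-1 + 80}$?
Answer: $- \frac{3433}{79} \approx -43.456$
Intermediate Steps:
$G = \frac{1}{79} \approx 0.012658$
$- 115 G - 42 = \left(-115\right) \frac{1}{79} - 42 = - \frac{115}{79} - 42 = - \frac{3433}{79}$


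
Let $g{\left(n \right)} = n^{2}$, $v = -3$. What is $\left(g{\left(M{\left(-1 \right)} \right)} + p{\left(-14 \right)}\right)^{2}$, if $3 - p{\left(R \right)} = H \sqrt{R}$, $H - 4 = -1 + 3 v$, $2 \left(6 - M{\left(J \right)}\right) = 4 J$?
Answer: $3985 + 804 i \sqrt{14} \approx 3985.0 + 3008.3 i$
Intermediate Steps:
$M{\left(J \right)} = 6 - 2 J$ ($M{\left(J \right)} = 6 - \frac{4 J}{2} = 6 - 2 J$)
$H = -6$ ($H = 4 + \left(-1 + 3 \left(-3\right)\right) = 4 - 10 = -6$)
$p{\left(R \right)} = 3 + 6 \sqrt{R}$ ($p{\left(R \right)} = 3 - - 6 \sqrt{R} = 3 + 6 \sqrt{R}$)
$\left(g{\left(M{\left(-1 \right)} \right)} + p{\left(-14 \right)}\right)^{2} = \left(\left(6 - -2\right)^{2} + \left(3 + 6 \sqrt{-14}\right)\right)^{2} = \left(\left(6 + 2\right)^{2} + \left(3 + 6 i \sqrt{14}\right)\right)^{2} = \left(8^{2} + \left(3 + 6 i \sqrt{14}\right)\right)^{2} = \left(64 + \left(3 + 6 i \sqrt{14}\right)\right)^{2} = \left(67 + 6 i \sqrt{14}\right)^{2}$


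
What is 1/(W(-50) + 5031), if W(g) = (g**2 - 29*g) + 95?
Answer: 1/9076 ≈ 0.00011018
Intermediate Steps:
W(g) = 95 + g**2 - 29*g
1/(W(-50) + 5031) = 1/((95 + (-50)**2 - 29*(-50)) + 5031) = 1/((95 + 2500 + 1450) + 5031) = 1/(4045 + 5031) = 1/9076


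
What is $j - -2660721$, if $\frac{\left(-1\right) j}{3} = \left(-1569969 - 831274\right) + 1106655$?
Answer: $6544485$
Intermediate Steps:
$j = 3883764$ ($j = - 3 \left(\left(-1569969 - 831274\right) + 1106655\right) = - 3 \left(-2401243 + 1106655\right) = \left(-3\right) \left(-1294588\right) = 3883764$)
$j - -2660721 = 3883764 - -2660721 = 3883764 + 2660721 = 6544485$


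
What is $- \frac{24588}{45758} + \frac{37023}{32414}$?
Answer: $\frac{448551501}{741599906} \approx 0.60484$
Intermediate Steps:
$- \frac{24588}{45758} + \frac{37023}{32414} = \left(-24588\right) \frac{1}{45758} + 37023 \cdot \frac{1}{32414} = - \frac{12294}{22879} + \frac{37023}{32414} = \frac{448551501}{741599906}$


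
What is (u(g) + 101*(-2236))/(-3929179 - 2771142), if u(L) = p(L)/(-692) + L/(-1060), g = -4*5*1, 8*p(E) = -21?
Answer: 66262082439/1965927783968 ≈ 0.033705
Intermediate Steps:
p(E) = -21/8 (p(E) = (1/8)*(-21) = -21/8)
g = -20 (g = -20*1 = -20)
u(L) = 21/5536 - L/1060 (u(L) = -21/8/(-692) + L/(-1060) = -21/8*(-1/692) + L*(-1/1060) = 21/5536 - L/1060)
(u(g) + 101*(-2236))/(-3929179 - 2771142) = ((21/5536 - 1/1060*(-20)) + 101*(-2236))/(-3929179 - 2771142) = ((21/5536 + 1/53) - 225836)/(-6700321) = (6649/293408 - 225836)*(-1/6700321) = -66262082439/293408*(-1/6700321) = 66262082439/1965927783968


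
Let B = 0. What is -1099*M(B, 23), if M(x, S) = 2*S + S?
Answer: -75831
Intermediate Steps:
M(x, S) = 3*S
-1099*M(B, 23) = -3297*23 = -1099*69 = -75831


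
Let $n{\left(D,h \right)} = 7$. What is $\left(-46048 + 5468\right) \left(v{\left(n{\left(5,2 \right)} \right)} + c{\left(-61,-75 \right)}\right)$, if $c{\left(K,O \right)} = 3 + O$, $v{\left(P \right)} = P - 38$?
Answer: $4179740$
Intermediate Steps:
$v{\left(P \right)} = -38 + P$
$\left(-46048 + 5468\right) \left(v{\left(n{\left(5,2 \right)} \right)} + c{\left(-61,-75 \right)}\right) = \left(-46048 + 5468\right) \left(\left(-38 + 7\right) + \left(3 - 75\right)\right) = - 40580 \left(-31 - 72\right) = \left(-40580\right) \left(-103\right) = 4179740$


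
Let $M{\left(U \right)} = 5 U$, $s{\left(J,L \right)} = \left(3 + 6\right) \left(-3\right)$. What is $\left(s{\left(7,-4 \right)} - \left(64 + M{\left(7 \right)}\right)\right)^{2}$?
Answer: $15876$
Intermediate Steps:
$s{\left(J,L \right)} = -27$ ($s{\left(J,L \right)} = 9 \left(-3\right) = -27$)
$\left(s{\left(7,-4 \right)} - \left(64 + M{\left(7 \right)}\right)\right)^{2} = \left(-27 - \left(64 + 5 \cdot 7\right)\right)^{2} = \left(-27 - 99\right)^{2} = \left(-126\right)^{2} = 15876$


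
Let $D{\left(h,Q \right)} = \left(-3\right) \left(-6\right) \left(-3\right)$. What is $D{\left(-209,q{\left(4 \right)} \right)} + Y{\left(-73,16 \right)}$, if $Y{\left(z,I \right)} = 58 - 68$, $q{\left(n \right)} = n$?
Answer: $-64$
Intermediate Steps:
$D{\left(h,Q \right)} = -54$ ($D{\left(h,Q \right)} = 18 \left(-3\right) = -54$)
$Y{\left(z,I \right)} = -10$ ($Y{\left(z,I \right)} = 58 - 68 = -10$)
$D{\left(-209,q{\left(4 \right)} \right)} + Y{\left(-73,16 \right)} = -54 - 10 = -64$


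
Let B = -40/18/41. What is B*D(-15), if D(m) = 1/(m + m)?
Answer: 2/1107 ≈ 0.0018067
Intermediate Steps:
D(m) = 1/(2*m)
B = -20/369 (B = -40*1/18*(1/41) = -20/9*1/41 = -20/369 ≈ -0.054201)
B*D(-15) = -10/(369*(-15)) = -10*(-1)/(369*15) = -20/369*(-1/30) = 2/1107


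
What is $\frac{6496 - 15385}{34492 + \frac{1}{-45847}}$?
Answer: $- \frac{135844661}{527118241} \approx -0.25771$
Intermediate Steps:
$\frac{6496 - 15385}{34492 + \frac{1}{-45847}} = - \frac{8889}{34492 - \frac{1}{45847}} = - \frac{8889}{\frac{1581354723}{45847}} = \left(-8889\right) \frac{45847}{1581354723} = - \frac{135844661}{527118241}$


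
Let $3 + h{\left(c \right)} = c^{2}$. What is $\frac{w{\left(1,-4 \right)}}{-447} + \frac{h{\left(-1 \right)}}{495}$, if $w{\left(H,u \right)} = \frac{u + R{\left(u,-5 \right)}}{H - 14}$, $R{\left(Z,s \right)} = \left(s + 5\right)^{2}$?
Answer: $- \frac{4534}{958815} \approx -0.0047288$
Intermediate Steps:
$h{\left(c \right)} = -3 + c^{2}$
$R{\left(Z,s \right)} = \left(5 + s\right)^{2}$
$w{\left(H,u \right)} = \frac{u}{-14 + H}$ ($w{\left(H,u \right)} = \frac{u + \left(5 - 5\right)^{2}}{H - 14} = \frac{u + 0^{2}}{-14 + H} = \frac{u + 0}{-14 + H} = \frac{u}{-14 + H}$)
$\frac{w{\left(1,-4 \right)}}{-447} + \frac{h{\left(-1 \right)}}{495} = \frac{\left(-4\right) \frac{1}{-14 + 1}}{-447} + \frac{-3 + \left(-1\right)^{2}}{495} = - \frac{4}{-13} \left(- \frac{1}{447}\right) + \left(-3 + 1\right) \frac{1}{495} = \left(-4\right) \left(- \frac{1}{13}\right) \left(- \frac{1}{447}\right) - \frac{2}{495} = \frac{4}{13} \left(- \frac{1}{447}\right) - \frac{2}{495} = - \frac{4}{5811} - \frac{2}{495} = - \frac{4534}{958815}$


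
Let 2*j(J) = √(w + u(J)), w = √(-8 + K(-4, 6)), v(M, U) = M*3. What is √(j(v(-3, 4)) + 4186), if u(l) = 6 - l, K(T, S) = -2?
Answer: √(16744 + 2*√(15 + I*√10))/2 ≈ 64.714 + 0.0015685*I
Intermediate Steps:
v(M, U) = 3*M
w = I*√10 (w = √(-8 - 2) = √(-10) = I*√10 ≈ 3.1623*I)
j(J) = √(6 - J + I*√10)/2 (j(J) = √(I*√10 + (6 - J))/2 = √(6 - J + I*√10)/2)
√(j(v(-3, 4)) + 4186) = √(√(6 - 3*(-3) + I*√10)/2 + 4186) = √(√(6 - 1*(-9) + I*√10)/2 + 4186) = √(√(6 + 9 + I*√10)/2 + 4186) = √(√(15 + I*√10)/2 + 4186) = √(4186 + √(15 + I*√10)/2)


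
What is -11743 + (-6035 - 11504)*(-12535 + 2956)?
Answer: 167994338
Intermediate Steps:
-11743 + (-6035 - 11504)*(-12535 + 2956) = -11743 - 17539*(-9579) = -11743 + 168006081 = 167994338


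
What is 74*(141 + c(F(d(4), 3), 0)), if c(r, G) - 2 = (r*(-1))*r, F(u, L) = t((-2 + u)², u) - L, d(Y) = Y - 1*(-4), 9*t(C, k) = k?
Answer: 830428/81 ≈ 10252.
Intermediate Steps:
t(C, k) = k/9
d(Y) = 4 + Y (d(Y) = Y + 4 = 4 + Y)
F(u, L) = -L + u/9 (F(u, L) = u/9 - L = -L + u/9)
c(r, G) = 2 - r² (c(r, G) = 2 + (r*(-1))*r = 2 + (-r)*r = 2 - r²)
74*(141 + c(F(d(4), 3), 0)) = 74*(141 + (2 - (-1*3 + (4 + 4)/9)²)) = 74*(141 + (2 - (-3 + (⅑)*8)²)) = 74*(141 + (2 - (-3 + 8/9)²)) = 74*(141 + (2 - (-19/9)²)) = 74*(141 + (2 - 1*361/81)) = 74*(141 + (2 - 361/81)) = 74*(141 - 199/81) = 74*(11222/81) = 830428/81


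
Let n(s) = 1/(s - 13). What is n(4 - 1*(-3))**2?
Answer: 1/36 ≈ 0.027778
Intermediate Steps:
n(s) = 1/(-13 + s)
n(4 - 1*(-3))**2 = (1/(-13 + (4 - 1*(-3))))**2 = (1/(-13 + (4 + 3)))**2 = (1/(-13 + 7))**2 = (1/(-6))**2 = (-1/6)**2 = 1/36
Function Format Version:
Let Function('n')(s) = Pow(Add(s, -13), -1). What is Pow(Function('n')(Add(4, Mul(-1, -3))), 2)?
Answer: Rational(1, 36) ≈ 0.027778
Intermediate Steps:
Function('n')(s) = Pow(Add(-13, s), -1)
Pow(Function('n')(Add(4, Mul(-1, -3))), 2) = Pow(Pow(Add(-13, Add(4, Mul(-1, -3))), -1), 2) = Pow(Pow(Add(-13, Add(4, 3)), -1), 2) = Pow(Pow(Add(-13, 7), -1), 2) = Pow(Pow(-6, -1), 2) = Pow(Rational(-1, 6), 2) = Rational(1, 36)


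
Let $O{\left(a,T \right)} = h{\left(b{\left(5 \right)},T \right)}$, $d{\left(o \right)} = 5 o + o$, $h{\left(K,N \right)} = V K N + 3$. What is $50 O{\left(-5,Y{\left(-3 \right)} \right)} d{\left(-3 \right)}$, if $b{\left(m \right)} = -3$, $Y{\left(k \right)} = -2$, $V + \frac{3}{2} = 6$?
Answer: $-27000$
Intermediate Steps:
$V = \frac{9}{2}$ ($V = - \frac{3}{2} + 6 = \frac{9}{2} \approx 4.5$)
$h{\left(K,N \right)} = 3 + \frac{9 K N}{2}$ ($h{\left(K,N \right)} = \frac{9 K}{2} N + 3 = \frac{9 K N}{2} + 3 = 3 + \frac{9 K N}{2}$)
$d{\left(o \right)} = 6 o$
$O{\left(a,T \right)} = 3 - \frac{27 T}{2}$ ($O{\left(a,T \right)} = 3 + \frac{9}{2} \left(-3\right) T = 3 - \frac{27 T}{2}$)
$50 O{\left(-5,Y{\left(-3 \right)} \right)} d{\left(-3 \right)} = 50 \left(3 - -27\right) 6 \left(-3\right) = 50 \left(3 + 27\right) \left(-18\right) = 50 \cdot 30 \left(-18\right) = 1500 \left(-18\right) = -27000$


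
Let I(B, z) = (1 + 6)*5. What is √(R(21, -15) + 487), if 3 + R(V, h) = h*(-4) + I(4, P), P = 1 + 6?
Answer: √579 ≈ 24.062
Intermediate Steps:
P = 7
I(B, z) = 35 (I(B, z) = 7*5 = 35)
R(V, h) = 32 - 4*h (R(V, h) = -3 + (h*(-4) + 35) = -3 + (-4*h + 35) = -3 + (35 - 4*h) = 32 - 4*h)
√(R(21, -15) + 487) = √((32 - 4*(-15)) + 487) = √((32 + 60) + 487) = √(92 + 487) = √579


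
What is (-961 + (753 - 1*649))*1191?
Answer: -1020687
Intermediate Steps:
(-961 + (753 - 1*649))*1191 = (-961 + (753 - 649))*1191 = (-961 + 104)*1191 = -857*1191 = -1020687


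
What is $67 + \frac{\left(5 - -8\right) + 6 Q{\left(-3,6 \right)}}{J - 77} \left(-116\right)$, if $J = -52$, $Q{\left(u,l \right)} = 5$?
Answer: $\frac{317}{3} \approx 105.67$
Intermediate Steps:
$67 + \frac{\left(5 - -8\right) + 6 Q{\left(-3,6 \right)}}{J - 77} \left(-116\right) = 67 + \frac{\left(5 - -8\right) + 6 \cdot 5}{-52 - 77} \left(-116\right) = 67 + \frac{\left(5 + 8\right) + 30}{-129} \left(-116\right) = 67 + \left(13 + 30\right) \left(- \frac{1}{129}\right) \left(-116\right) = 67 + 43 \left(- \frac{1}{129}\right) \left(-116\right) = 67 - - \frac{116}{3} = 67 + \frac{116}{3} = \frac{317}{3}$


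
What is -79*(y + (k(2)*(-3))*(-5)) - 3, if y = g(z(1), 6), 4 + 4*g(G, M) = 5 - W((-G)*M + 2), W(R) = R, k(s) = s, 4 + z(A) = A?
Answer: -7991/4 ≈ -1997.8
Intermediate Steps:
z(A) = -4 + A
g(G, M) = -¼ + G*M/4 (g(G, M) = -1 + (5 - ((-G)*M + 2))/4 = -1 + (5 - (-G*M + 2))/4 = -1 + (5 - (2 - G*M))/4 = -1 + (5 + (-2 + G*M))/4 = -1 + (3 + G*M)/4 = -1 + (¾ + G*M/4) = -¼ + G*M/4)
y = -19/4 (y = -¼ + (¼)*(-4 + 1)*6 = -¼ + (¼)*(-3)*6 = -¼ - 9/2 = -19/4 ≈ -4.7500)
-79*(y + (k(2)*(-3))*(-5)) - 3 = -79*(-19/4 + (2*(-3))*(-5)) - 3 = -79*(-19/4 - 6*(-5)) - 3 = -79*(-19/4 + 30) - 3 = -79*101/4 - 3 = -7979/4 - 3 = -7991/4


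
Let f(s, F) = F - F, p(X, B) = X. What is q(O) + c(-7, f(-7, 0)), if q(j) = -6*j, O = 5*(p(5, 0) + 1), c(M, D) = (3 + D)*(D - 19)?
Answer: -237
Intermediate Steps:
f(s, F) = 0
c(M, D) = (-19 + D)*(3 + D) (c(M, D) = (3 + D)*(-19 + D) = (-19 + D)*(3 + D))
O = 30 (O = 5*(5 + 1) = 5*6 = 30)
q(O) + c(-7, f(-7, 0)) = -6*30 + (-57 + 0**2 - 16*0) = -180 + (-57 + 0 + 0) = -180 - 57 = -237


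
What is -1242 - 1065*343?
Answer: -366537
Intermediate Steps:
-1242 - 1065*343 = -1242 - 365295 = -366537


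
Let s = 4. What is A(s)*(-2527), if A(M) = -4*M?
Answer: 40432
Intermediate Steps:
A(s)*(-2527) = -4*4*(-2527) = -16*(-2527) = 40432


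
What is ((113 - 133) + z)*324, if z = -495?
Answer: -166860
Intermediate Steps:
((113 - 133) + z)*324 = ((113 - 133) - 495)*324 = (-20 - 495)*324 = -515*324 = -166860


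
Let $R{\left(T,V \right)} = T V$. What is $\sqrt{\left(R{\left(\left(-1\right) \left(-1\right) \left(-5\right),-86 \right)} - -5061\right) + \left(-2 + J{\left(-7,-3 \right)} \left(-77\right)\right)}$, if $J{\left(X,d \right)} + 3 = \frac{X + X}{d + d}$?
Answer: $\frac{\sqrt{49863}}{3} \approx 74.433$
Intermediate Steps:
$J{\left(X,d \right)} = -3 + \frac{X}{d}$ ($J{\left(X,d \right)} = -3 + \frac{X + X}{d + d} = -3 + \frac{2 X}{2 d} = -3 + 2 X \frac{1}{2 d} = -3 + \frac{X}{d}$)
$\sqrt{\left(R{\left(\left(-1\right) \left(-1\right) \left(-5\right),-86 \right)} - -5061\right) + \left(-2 + J{\left(-7,-3 \right)} \left(-77\right)\right)} = \sqrt{\left(\left(-1\right) \left(-1\right) \left(-5\right) \left(-86\right) - -5061\right) - \left(2 - \left(-3 - \frac{7}{-3}\right) \left(-77\right)\right)} = \sqrt{\left(1 \left(-5\right) \left(-86\right) + 5061\right) - \left(2 - \left(-3 - - \frac{7}{3}\right) \left(-77\right)\right)} = \sqrt{\left(\left(-5\right) \left(-86\right) + 5061\right) - \left(2 - \left(-3 + \frac{7}{3}\right) \left(-77\right)\right)} = \sqrt{\left(430 + 5061\right) - - \frac{148}{3}} = \sqrt{5491 + \left(-2 + \frac{154}{3}\right)} = \sqrt{5491 + \frac{148}{3}} = \sqrt{\frac{16621}{3}} = \frac{\sqrt{49863}}{3}$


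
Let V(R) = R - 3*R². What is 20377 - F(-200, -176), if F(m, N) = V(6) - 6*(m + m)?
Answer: 18079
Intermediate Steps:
F(m, N) = -102 - 12*m (F(m, N) = 6*(1 - 3*6) - 6*(m + m) = 6*(1 - 18) - 12*m = 6*(-17) - 12*m = -102 - 12*m)
20377 - F(-200, -176) = 20377 - (-102 - 12*(-200)) = 20377 - (-102 + 2400) = 20377 - 1*2298 = 20377 - 2298 = 18079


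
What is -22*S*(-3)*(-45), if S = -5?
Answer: 14850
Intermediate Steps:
-22*S*(-3)*(-45) = -(-110)*(-3)*(-45) = -22*15*(-45) = -330*(-45) = 14850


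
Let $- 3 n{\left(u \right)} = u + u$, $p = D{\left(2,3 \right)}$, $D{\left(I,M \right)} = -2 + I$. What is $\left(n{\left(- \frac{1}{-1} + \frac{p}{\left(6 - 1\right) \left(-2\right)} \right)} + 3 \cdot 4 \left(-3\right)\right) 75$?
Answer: $-2750$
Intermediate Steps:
$p = 0$ ($p = -2 + 2 = 0$)
$n{\left(u \right)} = - \frac{2 u}{3}$ ($n{\left(u \right)} = - \frac{u + u}{3} = - \frac{2 u}{3}$)
$\left(n{\left(- \frac{1}{-1} + \frac{p}{\left(6 - 1\right) \left(-2\right)} \right)} + 3 \cdot 4 \left(-3\right)\right) 75 = \left(- \frac{2 \left(- \frac{1}{-1} + \frac{0}{\left(6 - 1\right) \left(-2\right)}\right)}{3} + 3 \cdot 4 \left(-3\right)\right) 75 = \left(- \frac{2 \left(\left(-1\right) \left(-1\right) + \frac{0}{5 \left(-2\right)}\right)}{3} + 12 \left(-3\right)\right) 75 = \left(- \frac{2 \left(1 + \frac{0}{-10}\right)}{3} - 36\right) 75 = \left(- \frac{2 \left(1 + 0 \left(- \frac{1}{10}\right)\right)}{3} - 36\right) 75 = \left(- \frac{2 \left(1 + 0\right)}{3} - 36\right) 75 = \left(\left(- \frac{2}{3}\right) 1 - 36\right) 75 = \left(- \frac{2}{3} - 36\right) 75 = \left(- \frac{110}{3}\right) 75 = -2750$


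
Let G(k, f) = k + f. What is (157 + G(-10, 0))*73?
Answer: 10731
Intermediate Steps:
G(k, f) = f + k
(157 + G(-10, 0))*73 = (157 + (0 - 10))*73 = (157 - 10)*73 = 147*73 = 10731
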